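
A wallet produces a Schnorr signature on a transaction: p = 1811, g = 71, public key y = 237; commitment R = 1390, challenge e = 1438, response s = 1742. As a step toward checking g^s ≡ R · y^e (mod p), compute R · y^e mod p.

Squares mod 1811: 237^1≡237, 237^2≡28, 237^4≡784, 237^8≡727, 237^16≡1528, 237^32≡405, 237^64≡1035, 237^128≡924, 237^256≡795, 237^512≡1797, 237^1024≡196
1438 = 1024 + 256 + 128 + 16 + 8 + 4 + 2, so 237^1438 ≡ 196·795·924·1528·727·784·28 ≡ 204 (mod 1811)
R · y^e ≡ 1390·204 = 283560 ≡ 1044 (mod 1811)

1044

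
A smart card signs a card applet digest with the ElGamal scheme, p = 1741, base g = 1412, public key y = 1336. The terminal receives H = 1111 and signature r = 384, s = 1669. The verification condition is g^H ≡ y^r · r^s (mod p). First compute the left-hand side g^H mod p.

744

1412^2 = 1993744 ≡ 299
1412^4 ≡ 299^2 = 89401 ≡ 610
1412^8 ≡ 610^2 = 372100 ≡ 1267
1412^16 ≡ 1267^2 = 1605289 ≡ 87
1412^32 ≡ 87^2 = 7569 ≡ 605
1412^64 ≡ 605^2 = 366025 ≡ 415
1412^128 ≡ 415^2 = 172225 ≡ 1607
1412^256 ≡ 1607^2 = 2582449 ≡ 546
1412^512 ≡ 546^2 = 298116 ≡ 405
1412^1024 ≡ 405^2 = 164025 ≡ 371
1111 = 1024 + 64 + 16 + 4 + 2 + 1, so 1412^1111 ≡ 371·415·87·610·299·1412 ≡ 744 (mod 1741)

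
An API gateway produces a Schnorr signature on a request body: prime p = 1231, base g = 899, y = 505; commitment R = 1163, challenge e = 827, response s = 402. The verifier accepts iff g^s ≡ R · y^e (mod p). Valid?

g^s mod p:
Squares mod 1231: 899^1≡899, 899^2≡665, 899^4≡296, 899^8≡215, 899^16≡678, 899^32≡521, 899^64≡621, 899^128≡338, 899^256≡992
402 = 256 + 128 + 16 + 2, so 899^402 ≡ 992·338·678·665 ≡ 154 (mod 1231)
R · y^e mod p:
Squares mod 1231: 505^1≡505, 505^2≡208, 505^4≡179, 505^8≡35, 505^16≡1225, 505^32≡36, 505^64≡65, 505^128≡532, 505^256≡1125, 505^512≡157
827 = 512 + 256 + 32 + 16 + 8 + 2 + 1, so 505^827 ≡ 157·1125·36·1225·35·208·505 ≡ 350 (mod 1231)
1163·350 = 407050 ≡ 820 (mod 1231)
154 ≠ 820; the check fails.

no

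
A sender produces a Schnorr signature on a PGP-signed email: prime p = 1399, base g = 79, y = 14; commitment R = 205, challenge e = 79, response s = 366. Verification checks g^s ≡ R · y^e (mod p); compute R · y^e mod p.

Squares mod 1399: 14^1≡14, 14^2≡196, 14^4≡643, 14^8≡744, 14^16≡931, 14^32≡780, 14^64≡1234
79 = 64 + 8 + 4 + 2 + 1, so 14^79 ≡ 1234·744·643·196·14 ≡ 919 (mod 1399)
R · y^e ≡ 205·919 = 188395 ≡ 929 (mod 1399)

929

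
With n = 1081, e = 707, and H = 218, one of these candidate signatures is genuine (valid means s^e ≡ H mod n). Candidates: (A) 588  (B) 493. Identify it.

Candidate A: 588^707 mod 1081 = 863
Candidate B: 493^707 mod 1081 = 218
  → matches H = 218

B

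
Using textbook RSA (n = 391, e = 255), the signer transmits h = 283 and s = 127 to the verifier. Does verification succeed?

Squares mod 391: s^1≡127, s^2≡98, s^4≡220, s^8≡307, s^16≡18, s^32≡324, s^64≡188, s^128≡154
255 = 128 + 64 + 32 + 16 + 8 + 4 + 2 + 1, so s^255 ≡ 154·188·324·18·307·220·98·127 ≡ 236 (mod 391)
The recovered value 236 does not match the digest 283.

fails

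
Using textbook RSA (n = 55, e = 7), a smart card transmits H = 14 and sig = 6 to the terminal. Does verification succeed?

fails

sig^7 mod 55 = 41
The recovered value 41 does not match the digest 14.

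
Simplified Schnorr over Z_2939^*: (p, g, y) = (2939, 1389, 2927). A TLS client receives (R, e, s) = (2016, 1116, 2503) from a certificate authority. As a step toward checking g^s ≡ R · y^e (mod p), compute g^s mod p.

1389^2503 mod 2939 = 893

893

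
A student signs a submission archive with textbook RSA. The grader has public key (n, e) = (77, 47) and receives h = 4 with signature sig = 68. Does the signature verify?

does not verify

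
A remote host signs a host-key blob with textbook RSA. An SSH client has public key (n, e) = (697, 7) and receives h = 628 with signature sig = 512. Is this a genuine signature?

sig^2 ≡ 512^2 = 262144 ≡ 72
sig^4 ≡ 72^2 = 5184 ≡ 305
7 = 4 + 2 + 1, so sig^7 ≡ 305·72·512 ≡ 213 (mod 697)
The recovered value 213 does not match the digest 628.

forged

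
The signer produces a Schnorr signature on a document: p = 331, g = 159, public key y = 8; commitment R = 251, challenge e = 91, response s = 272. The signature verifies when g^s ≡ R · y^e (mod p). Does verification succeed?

passes

g^s mod p:
159^2 = 25281 ≡ 125
159^4 ≡ 125^2 = 15625 ≡ 68
159^8 ≡ 68^2 = 4624 ≡ 321
159^16 ≡ 321^2 = 103041 ≡ 100
159^32 ≡ 100^2 = 10000 ≡ 70
159^64 ≡ 70^2 = 4900 ≡ 266
159^128 ≡ 266^2 = 70756 ≡ 253
159^256 ≡ 253^2 = 64009 ≡ 126
272 = 256 + 16, so 159^272 ≡ 126·100 ≡ 22 (mod 331)
R · y^e mod p:
8^2 = 64
8^4 ≡ 64^2 = 4096 ≡ 124
8^8 ≡ 124^2 = 15376 ≡ 150
8^16 ≡ 150^2 = 22500 ≡ 323
8^32 ≡ 323^2 = 104329 ≡ 64
8^64 ≡ 64^2 = 4096 ≡ 124
91 = 64 + 16 + 8 + 2 + 1, so 8^91 ≡ 124·323·150·64·8 ≡ 8 (mod 331)
251·8 = 2008 ≡ 22 (mod 331)
22 ≡ 22 (mod 331); signature holds.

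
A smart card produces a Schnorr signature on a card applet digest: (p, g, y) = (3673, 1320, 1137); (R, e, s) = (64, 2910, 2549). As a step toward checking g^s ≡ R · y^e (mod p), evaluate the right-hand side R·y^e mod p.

3405

Squares mod 3673: 1137^1≡1137, 1137^2≡3546, 1137^4≡1437, 1137^8≡743, 1137^16≡1099, 1137^32≡3057, 1137^64≡1137, 1137^128≡3546, 1137^256≡1437, 1137^512≡743, 1137^1024≡1099, 1137^2048≡3057
2910 = 2048 + 512 + 256 + 64 + 16 + 8 + 4 + 2, so 1137^2910 ≡ 3057·743·1437·1137·1099·743·1437·3546 ≡ 2521 (mod 3673)
R · y^e ≡ 64·2521 = 161344 ≡ 3405 (mod 3673)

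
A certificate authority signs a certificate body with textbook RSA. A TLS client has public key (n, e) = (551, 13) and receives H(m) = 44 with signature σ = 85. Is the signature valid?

valid

σ^2 ≡ 85^2 = 7225 ≡ 62
σ^4 ≡ 62^2 = 3844 ≡ 538
σ^8 ≡ 538^2 = 289444 ≡ 169
13 = 8 + 4 + 1, so σ^13 ≡ 169·538·85 ≡ 44 (mod 551)
σ^13 mod 551 = 44 matches H(m).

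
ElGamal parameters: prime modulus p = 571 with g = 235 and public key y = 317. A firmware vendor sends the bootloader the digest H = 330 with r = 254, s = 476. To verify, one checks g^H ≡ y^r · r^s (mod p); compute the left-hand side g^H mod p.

170

235^2 = 55225 ≡ 409
235^4 ≡ 409^2 = 167281 ≡ 549
235^8 ≡ 549^2 = 301401 ≡ 484
235^16 ≡ 484^2 = 234256 ≡ 146
235^32 ≡ 146^2 = 21316 ≡ 189
235^64 ≡ 189^2 = 35721 ≡ 319
235^128 ≡ 319^2 = 101761 ≡ 123
235^256 ≡ 123^2 = 15129 ≡ 283
330 = 256 + 64 + 8 + 2, so 235^330 ≡ 283·319·484·409 ≡ 170 (mod 571)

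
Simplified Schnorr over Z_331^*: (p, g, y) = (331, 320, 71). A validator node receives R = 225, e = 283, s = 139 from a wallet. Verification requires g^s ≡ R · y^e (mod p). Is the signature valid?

g^s mod p:
Squares mod 331: 320^1≡320, 320^2≡121, 320^4≡77, 320^8≡302, 320^16≡179, 320^32≡265, 320^64≡53, 320^128≡161
139 = 128 + 8 + 2 + 1, so 320^139 ≡ 161·302·121·320 ≡ 245 (mod 331)
R · y^e mod p:
Squares mod 331: 71^1≡71, 71^2≡76, 71^4≡149, 71^8≡24, 71^16≡245, 71^32≡114, 71^64≡87, 71^128≡287, 71^256≡281
283 = 256 + 16 + 8 + 2 + 1, so 71^283 ≡ 281·245·24·76·71 ≡ 82 (mod 331)
225·82 = 18450 ≡ 245 (mod 331)
245 ≡ 245 (mod 331); signature holds.

valid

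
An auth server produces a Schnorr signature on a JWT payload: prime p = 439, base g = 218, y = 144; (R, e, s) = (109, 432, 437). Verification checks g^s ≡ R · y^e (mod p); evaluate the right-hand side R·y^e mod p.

Squares mod 439: 144^1≡144, 144^2≡103, 144^4≡73, 144^8≡61, 144^16≡209, 144^32≡220, 144^64≡110, 144^128≡247, 144^256≡427
432 = 256 + 128 + 32 + 16, so 144^432 ≡ 427·247·220·209 ≡ 196 (mod 439)
R · y^e ≡ 109·196 = 21364 ≡ 292 (mod 439)

292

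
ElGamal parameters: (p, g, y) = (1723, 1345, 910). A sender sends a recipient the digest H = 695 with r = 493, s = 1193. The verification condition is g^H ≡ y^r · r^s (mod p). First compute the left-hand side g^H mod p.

478

1345^2 = 1809025 ≡ 1598
1345^4 ≡ 1598^2 = 2553604 ≡ 118
1345^8 ≡ 118^2 = 13924 ≡ 140
1345^16 ≡ 140^2 = 19600 ≡ 647
1345^32 ≡ 647^2 = 418609 ≡ 1643
1345^64 ≡ 1643^2 = 2699449 ≡ 1231
1345^128 ≡ 1231^2 = 1515361 ≡ 844
1345^256 ≡ 844^2 = 712336 ≡ 737
1345^512 ≡ 737^2 = 543169 ≡ 424
695 = 512 + 128 + 32 + 16 + 4 + 2 + 1, so 1345^695 ≡ 424·844·1643·647·118·1598·1345 ≡ 478 (mod 1723)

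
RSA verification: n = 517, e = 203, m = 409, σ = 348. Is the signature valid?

σ^2 ≡ 348^2 = 121104 ≡ 126
σ^4 ≡ 126^2 = 15876 ≡ 366
σ^8 ≡ 366^2 = 133956 ≡ 53
σ^16 ≡ 53^2 = 2809 ≡ 224
σ^32 ≡ 224^2 = 50176 ≡ 27
σ^64 ≡ 27^2 = 729 ≡ 212
σ^128 ≡ 212^2 = 44944 ≡ 482
203 = 128 + 64 + 8 + 2 + 1, so σ^203 ≡ 482·212·53·126·348 ≡ 409 (mod 517)
σ^203 mod 517 = 409 matches m.

valid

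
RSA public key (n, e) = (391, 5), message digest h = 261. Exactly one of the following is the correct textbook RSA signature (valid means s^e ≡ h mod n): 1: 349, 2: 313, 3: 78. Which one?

3

Candidate 1: Squares mod 391: 349^1≡349, 349^2≡200, 349^4≡118; 5 = 4 + 1, so 349^5 ≡ 118·349 ≡ 127 (mod 391)
Candidate 2: Squares mod 391: 313^1≡313, 313^2≡219, 313^4≡259; 5 = 4 + 1, so 313^5 ≡ 259·313 ≡ 130 (mod 391)
Candidate 3: Squares mod 391: 78^1≡78, 78^2≡219, 78^4≡259; 5 = 4 + 1, so 78^5 ≡ 259·78 ≡ 261 (mod 391)
  → matches h = 261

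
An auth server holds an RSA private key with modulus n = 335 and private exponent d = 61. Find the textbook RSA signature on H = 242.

302

H^2 ≡ 242^2 = 58564 ≡ 274
H^4 ≡ 274^2 = 75076 ≡ 36
H^8 ≡ 36^2 = 1296 ≡ 291
H^16 ≡ 291^2 = 84681 ≡ 261
H^32 ≡ 261^2 = 68121 ≡ 116
61 = 32 + 16 + 8 + 4 + 1, so H^61 ≡ 116·261·291·36·242 ≡ 302 (mod 335)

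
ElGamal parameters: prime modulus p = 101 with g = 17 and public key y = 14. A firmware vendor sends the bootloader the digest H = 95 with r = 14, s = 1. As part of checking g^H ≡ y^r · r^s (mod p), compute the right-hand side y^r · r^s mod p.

100

14^2 = 196 ≡ 95
14^4 ≡ 95^2 = 9025 ≡ 36
14^8 ≡ 36^2 = 1296 ≡ 84
14 = 8 + 4 + 2, so 14^14 ≡ 84·36·95 ≡ 36 (mod 101)
14^1 mod 101 = 14
y^r · r^s ≡ 36·14 = 504 ≡ 100 (mod 101)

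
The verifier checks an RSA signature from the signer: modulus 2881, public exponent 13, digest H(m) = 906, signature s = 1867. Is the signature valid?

invalid

s^2 ≡ 1867^2 = 3485689 ≡ 2560
s^4 ≡ 2560^2 = 6553600 ≡ 2206
s^8 ≡ 2206^2 = 4866436 ≡ 427
13 = 8 + 4 + 1, so s^13 ≡ 427·2206·1867 ≡ 2867 (mod 2881)
The recovered value 2867 does not match the digest 906.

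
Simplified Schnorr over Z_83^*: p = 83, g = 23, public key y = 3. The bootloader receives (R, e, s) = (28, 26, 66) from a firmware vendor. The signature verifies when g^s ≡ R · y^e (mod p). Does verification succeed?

fails

g^s mod p:
23^66 mod 83 = 11
R · y^e mod p:
3^26 mod 83 = 78
28·78 = 2184 ≡ 26 (mod 83)
11 ≠ 26; the check fails.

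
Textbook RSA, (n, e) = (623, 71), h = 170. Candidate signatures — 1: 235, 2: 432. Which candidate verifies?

Candidate 1: 235^2 = 55225 ≡ 401; 235^4 ≡ 401^2 = 160801 ≡ 67; 235^8 ≡ 67^2 = 4489 ≡ 128; 235^16 ≡ 128^2 = 16384 ≡ 186; 235^32 ≡ 186^2 = 34596 ≡ 331; 235^64 ≡ 331^2 = 109561 ≡ 536; 71 = 64 + 4 + 2 + 1, so 235^71 ≡ 536·67·401·235 ≡ 170 (mod 623)
  → matches h = 170
Candidate 2: 432^2 = 186624 ≡ 347; 432^4 ≡ 347^2 = 120409 ≡ 170; 432^8 ≡ 170^2 = 28900 ≡ 242; 432^16 ≡ 242^2 = 58564 ≡ 2; 432^32 ≡ 2^2 = 4; 432^64 ≡ 4^2 = 16; 71 = 64 + 4 + 2 + 1, so 432^71 ≡ 16·170·347·432 ≡ 332 (mod 623)

1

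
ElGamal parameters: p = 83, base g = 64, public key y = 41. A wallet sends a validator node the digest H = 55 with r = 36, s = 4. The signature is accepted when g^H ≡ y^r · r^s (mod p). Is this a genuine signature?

Left side g^H mod p:
64^2 = 4096 ≡ 29
64^4 ≡ 29^2 = 841 ≡ 11
64^8 ≡ 11^2 = 121 ≡ 38
64^16 ≡ 38^2 = 1444 ≡ 33
64^32 ≡ 33^2 = 1089 ≡ 10
55 = 32 + 16 + 4 + 2 + 1, so 64^55 ≡ 10·33·11·29·64 ≡ 4 (mod 83)
Right side y^r · r^s mod p:
41^2 = 1681 ≡ 21
41^4 ≡ 21^2 = 441 ≡ 26
41^8 ≡ 26^2 = 676 ≡ 12
41^16 ≡ 12^2 = 144 ≡ 61
41^32 ≡ 61^2 = 3721 ≡ 69
36 = 32 + 4, so 41^36 ≡ 69·26 ≡ 51 (mod 83)
36^2 = 1296 ≡ 51
36^4 ≡ 51^2 = 2601 ≡ 28
51·28 = 1428 ≡ 17 (mod 83)
4 ≠ 17, so verification fails.

forged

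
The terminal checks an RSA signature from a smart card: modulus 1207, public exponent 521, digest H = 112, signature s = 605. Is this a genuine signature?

s^2 ≡ 605^2 = 366025 ≡ 304
s^4 ≡ 304^2 = 92416 ≡ 684
s^8 ≡ 684^2 = 467856 ≡ 747
s^16 ≡ 747^2 = 558009 ≡ 375
s^32 ≡ 375^2 = 140625 ≡ 613
s^64 ≡ 613^2 = 375769 ≡ 392
s^128 ≡ 392^2 = 153664 ≡ 375
s^256 ≡ 375^2 = 140625 ≡ 613
s^512 ≡ 613^2 = 375769 ≡ 392
521 = 512 + 8 + 1, so s^521 ≡ 392·747·605 ≡ 1095 (mod 1207)
The recovered value 1095 does not match the digest 112.

forged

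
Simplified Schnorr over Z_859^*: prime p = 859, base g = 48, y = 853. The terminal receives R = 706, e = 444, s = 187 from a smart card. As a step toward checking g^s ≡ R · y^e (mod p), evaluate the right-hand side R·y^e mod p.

304

853^2 = 727609 ≡ 36
853^4 ≡ 36^2 = 1296 ≡ 437
853^8 ≡ 437^2 = 190969 ≡ 271
853^16 ≡ 271^2 = 73441 ≡ 426
853^32 ≡ 426^2 = 181476 ≡ 227
853^64 ≡ 227^2 = 51529 ≡ 848
853^128 ≡ 848^2 = 719104 ≡ 121
853^256 ≡ 121^2 = 14641 ≡ 38
444 = 256 + 128 + 32 + 16 + 8 + 4, so 853^444 ≡ 38·121·227·426·271·437 ≡ 71 (mod 859)
R · y^e ≡ 706·71 = 50126 ≡ 304 (mod 859)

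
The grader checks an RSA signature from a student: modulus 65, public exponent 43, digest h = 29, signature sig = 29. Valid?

sig^2 ≡ 29^2 = 841 ≡ 61
sig^4 ≡ 61^2 = 3721 ≡ 16
sig^8 ≡ 16^2 = 256 ≡ 61
sig^16 ≡ 61^2 = 3721 ≡ 16
sig^32 ≡ 16^2 = 256 ≡ 61
43 = 32 + 8 + 2 + 1, so sig^43 ≡ 61·61·61·29 ≡ 29 (mod 65)
Since 29 equals the digest 29, verification succeeds.

yes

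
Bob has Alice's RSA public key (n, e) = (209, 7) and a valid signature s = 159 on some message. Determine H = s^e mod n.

102

Squares mod 209: s^1≡159, s^2≡201, s^4≡64
7 = 4 + 2 + 1, so s^7 ≡ 64·201·159 ≡ 102 (mod 209)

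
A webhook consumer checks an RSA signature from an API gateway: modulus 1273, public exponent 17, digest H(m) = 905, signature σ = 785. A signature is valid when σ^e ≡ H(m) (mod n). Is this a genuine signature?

forged

σ^2 ≡ 785^2 = 616225 ≡ 93
σ^4 ≡ 93^2 = 8649 ≡ 1011
σ^8 ≡ 1011^2 = 1022121 ≡ 1175
σ^16 ≡ 1175^2 = 1380625 ≡ 693
17 = 16 + 1, so σ^17 ≡ 693·785 ≡ 434 (mod 1273)
The recovered value 434 does not match the digest 905.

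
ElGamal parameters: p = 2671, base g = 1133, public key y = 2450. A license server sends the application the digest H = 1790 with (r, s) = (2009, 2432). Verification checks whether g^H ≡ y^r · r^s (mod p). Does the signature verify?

Left side g^H mod p:
1133^2 = 1283689 ≡ 1609
1133^4 ≡ 1609^2 = 2588881 ≡ 682
1133^8 ≡ 682^2 = 465124 ≡ 370
1133^16 ≡ 370^2 = 136900 ≡ 679
1133^32 ≡ 679^2 = 461041 ≡ 1629
1133^64 ≡ 1629^2 = 2653641 ≡ 1338
1133^128 ≡ 1338^2 = 1790244 ≡ 674
1133^256 ≡ 674^2 = 454276 ≡ 206
1133^512 ≡ 206^2 = 42436 ≡ 2371
1133^1024 ≡ 2371^2 = 5621641 ≡ 1857
1790 = 1024 + 512 + 128 + 64 + 32 + 16 + 8 + 4 + 2, so 1133^1790 ≡ 1857·2371·674·1338·1629·679·370·682·1609 ≡ 770 (mod 2671)
Right side y^r · r^s mod p:
2450^2 = 6002500 ≡ 763
2450^4 ≡ 763^2 = 582169 ≡ 2562
2450^8 ≡ 2562^2 = 6563844 ≡ 1197
2450^16 ≡ 1197^2 = 1432809 ≡ 1153
2450^32 ≡ 1153^2 = 1329409 ≡ 1922
2450^64 ≡ 1922^2 = 3694084 ≡ 91
2450^128 ≡ 91^2 = 8281 ≡ 268
2450^256 ≡ 268^2 = 71824 ≡ 2378
2450^512 ≡ 2378^2 = 5654884 ≡ 377
2450^1024 ≡ 377^2 = 142129 ≡ 566
2009 = 1024 + 512 + 256 + 128 + 64 + 16 + 8 + 1, so 2450^2009 ≡ 566·377·2378·268·91·1153·1197·2450 ≡ 1315 (mod 2671)
2009^2 = 4036081 ≡ 200
2009^4 ≡ 200^2 = 40000 ≡ 2606
2009^8 ≡ 2606^2 = 6791236 ≡ 1554
2009^16 ≡ 1554^2 = 2414916 ≡ 332
2009^32 ≡ 332^2 = 110224 ≡ 713
2009^64 ≡ 713^2 = 508369 ≡ 879
2009^128 ≡ 879^2 = 772641 ≡ 722
2009^256 ≡ 722^2 = 521284 ≡ 439
2009^512 ≡ 439^2 = 192721 ≡ 409
2009^1024 ≡ 409^2 = 167281 ≡ 1679
2009^2048 ≡ 1679^2 = 2819041 ≡ 1136
2432 = 2048 + 256 + 128, so 2009^2432 ≡ 1136·439·722 ≡ 133 (mod 2671)
1315·133 = 174895 ≡ 1280 (mod 2671)
770 ≠ 1280, so verification fails.

does not verify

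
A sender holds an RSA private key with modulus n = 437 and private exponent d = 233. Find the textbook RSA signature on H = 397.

427

H^2 ≡ 397^2 = 157609 ≡ 289
H^4 ≡ 289^2 = 83521 ≡ 54
H^8 ≡ 54^2 = 2916 ≡ 294
H^16 ≡ 294^2 = 86436 ≡ 347
H^32 ≡ 347^2 = 120409 ≡ 234
H^64 ≡ 234^2 = 54756 ≡ 131
H^128 ≡ 131^2 = 17161 ≡ 118
233 = 128 + 64 + 32 + 8 + 1, so H^233 ≡ 118·131·234·294·397 ≡ 427 (mod 437)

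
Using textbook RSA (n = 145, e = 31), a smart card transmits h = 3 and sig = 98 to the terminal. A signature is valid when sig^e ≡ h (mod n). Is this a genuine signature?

forged

sig^31 mod 145 = 142
sig^31 mod 145 = 142, but h = 3.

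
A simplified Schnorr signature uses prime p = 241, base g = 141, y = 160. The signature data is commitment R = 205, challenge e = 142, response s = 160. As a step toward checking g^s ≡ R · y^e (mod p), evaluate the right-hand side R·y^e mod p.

15

160^2 = 25600 ≡ 54
160^4 ≡ 54^2 = 2916 ≡ 24
160^8 ≡ 24^2 = 576 ≡ 94
160^16 ≡ 94^2 = 8836 ≡ 160
160^32 ≡ 160^2 = 25600 ≡ 54
160^64 ≡ 54^2 = 2916 ≡ 24
160^128 ≡ 24^2 = 576 ≡ 94
142 = 128 + 8 + 4 + 2, so 160^142 ≡ 94·94·24·54 ≡ 100 (mod 241)
R · y^e ≡ 205·100 = 20500 ≡ 15 (mod 241)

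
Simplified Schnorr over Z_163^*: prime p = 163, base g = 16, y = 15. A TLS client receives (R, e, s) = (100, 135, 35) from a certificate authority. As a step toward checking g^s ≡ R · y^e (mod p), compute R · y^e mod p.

15^135 mod 163 = 58
R · y^e ≡ 100·58 = 5800 ≡ 95 (mod 163)

95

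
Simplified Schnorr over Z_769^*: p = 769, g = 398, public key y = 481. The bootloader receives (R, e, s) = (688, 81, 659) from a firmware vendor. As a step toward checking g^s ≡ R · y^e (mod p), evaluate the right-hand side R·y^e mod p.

161

481^2 = 231361 ≡ 661
481^4 ≡ 661^2 = 436921 ≡ 129
481^8 ≡ 129^2 = 16641 ≡ 492
481^16 ≡ 492^2 = 242064 ≡ 598
481^32 ≡ 598^2 = 357604 ≡ 19
481^64 ≡ 19^2 = 361
81 = 64 + 16 + 1, so 481^81 ≡ 361·598·481 ≡ 17 (mod 769)
R · y^e ≡ 688·17 = 11696 ≡ 161 (mod 769)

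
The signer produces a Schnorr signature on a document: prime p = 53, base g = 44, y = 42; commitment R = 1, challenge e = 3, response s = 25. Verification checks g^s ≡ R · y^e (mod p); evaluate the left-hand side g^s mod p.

47

44^2 = 1936 ≡ 28
44^4 ≡ 28^2 = 784 ≡ 42
44^8 ≡ 42^2 = 1764 ≡ 15
44^16 ≡ 15^2 = 225 ≡ 13
25 = 16 + 8 + 1, so 44^25 ≡ 13·15·44 ≡ 47 (mod 53)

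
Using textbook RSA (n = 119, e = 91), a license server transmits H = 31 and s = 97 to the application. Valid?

s^91 mod 119 = 6
6 ≠ 31, so verification fails.

no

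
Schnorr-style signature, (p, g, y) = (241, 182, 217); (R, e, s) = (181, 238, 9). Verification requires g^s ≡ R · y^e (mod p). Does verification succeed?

fails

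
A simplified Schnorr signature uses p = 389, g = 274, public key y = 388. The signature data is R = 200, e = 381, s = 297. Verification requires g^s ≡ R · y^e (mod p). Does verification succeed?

g^s mod p:
274^297 mod 389 = 274
R · y^e mod p:
388^381 mod 389 = 388
200·388 = 77600 ≡ 189 (mod 389)
274 ≠ 189; the check fails.

fails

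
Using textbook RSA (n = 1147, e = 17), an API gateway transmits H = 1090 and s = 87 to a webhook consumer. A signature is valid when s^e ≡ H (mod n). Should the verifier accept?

accept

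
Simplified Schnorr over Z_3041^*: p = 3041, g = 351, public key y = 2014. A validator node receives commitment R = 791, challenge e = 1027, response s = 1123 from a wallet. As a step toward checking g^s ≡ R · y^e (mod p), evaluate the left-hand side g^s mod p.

2254

351^2 = 123201 ≡ 1561
351^4 ≡ 1561^2 = 2436721 ≡ 880
351^8 ≡ 880^2 = 774400 ≡ 1986
351^16 ≡ 1986^2 = 3944196 ≡ 19
351^32 ≡ 19^2 = 361
351^64 ≡ 361^2 = 130321 ≡ 2599
351^128 ≡ 2599^2 = 6754801 ≡ 740
351^256 ≡ 740^2 = 547600 ≡ 220
351^512 ≡ 220^2 = 48400 ≡ 2785
351^1024 ≡ 2785^2 = 7756225 ≡ 1675
1123 = 1024 + 64 + 32 + 2 + 1, so 351^1123 ≡ 1675·2599·361·1561·351 ≡ 2254 (mod 3041)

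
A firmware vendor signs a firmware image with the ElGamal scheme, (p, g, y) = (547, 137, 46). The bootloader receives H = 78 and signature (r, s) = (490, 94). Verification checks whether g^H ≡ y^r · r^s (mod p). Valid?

Left side g^H mod p:
Squares mod 547: 137^1≡137, 137^2≡171, 137^4≡250, 137^8≡142, 137^16≡472, 137^32≡155, 137^64≡504
78 = 64 + 8 + 4 + 2, so 137^78 ≡ 504·142·250·171 ≡ 182 (mod 547)
Right side y^r · r^s mod p:
Squares mod 547: 46^1≡46, 46^2≡475, 46^4≡261, 46^8≡293, 46^16≡517, 46^32≡353, 46^64≡440, 46^128≡509, 46^256≡350
490 = 256 + 128 + 64 + 32 + 8 + 2, so 46^490 ≡ 350·509·440·353·293·475 ≡ 350 (mod 547)
Squares mod 547: 490^1≡490, 490^2≡514, 490^4≡542, 490^8≡25, 490^16≡78, 490^32≡67, 490^64≡113
94 = 64 + 16 + 8 + 4 + 2, so 490^94 ≡ 113·78·25·542·514 ≡ 301 (mod 547)
350·301 = 105350 ≡ 326 (mod 547)
182 ≠ 326, so verification fails.

no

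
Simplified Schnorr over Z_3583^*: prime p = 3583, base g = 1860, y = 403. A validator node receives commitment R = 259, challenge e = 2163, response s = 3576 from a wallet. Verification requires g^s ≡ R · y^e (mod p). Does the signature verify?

does not verify

g^s mod p:
1860^2 = 3459600 ≡ 2005
1860^4 ≡ 2005^2 = 4020025 ≡ 3482
1860^8 ≡ 3482^2 = 12124324 ≡ 3035
1860^16 ≡ 3035^2 = 9211225 ≡ 2915
1860^32 ≡ 2915^2 = 8497225 ≡ 1932
1860^64 ≡ 1932^2 = 3732624 ≡ 2721
1860^128 ≡ 2721^2 = 7403841 ≡ 1363
1860^256 ≡ 1363^2 = 1857769 ≡ 1775
1860^512 ≡ 1775^2 = 3150625 ≡ 1168
1860^1024 ≡ 1168^2 = 1364224 ≡ 2684
1860^2048 ≡ 2684^2 = 7203856 ≡ 2026
3576 = 2048 + 1024 + 256 + 128 + 64 + 32 + 16 + 8, so 1860^3576 ≡ 2026·2684·1775·1363·2721·1932·2915·3035 ≡ 1559 (mod 3583)
R · y^e mod p:
403^2 = 162409 ≡ 1174
403^4 ≡ 1174^2 = 1378276 ≡ 2404
403^8 ≡ 2404^2 = 5779216 ≡ 3420
403^16 ≡ 3420^2 = 11696400 ≡ 1488
403^32 ≡ 1488^2 = 2214144 ≡ 3433
403^64 ≡ 3433^2 = 11785489 ≡ 1002
403^128 ≡ 1002^2 = 1004004 ≡ 764
403^256 ≡ 764^2 = 583696 ≡ 3250
403^512 ≡ 3250^2 = 10562500 ≡ 3399
403^1024 ≡ 3399^2 = 11553201 ≡ 1609
403^2048 ≡ 1609^2 = 2588881 ≡ 1955
2163 = 2048 + 64 + 32 + 16 + 2 + 1, so 403^2163 ≡ 1955·1002·3433·1488·1174·403 ≡ 788 (mod 3583)
259·788 = 204092 ≡ 3444 (mod 3583)
1559 ≠ 3444; the check fails.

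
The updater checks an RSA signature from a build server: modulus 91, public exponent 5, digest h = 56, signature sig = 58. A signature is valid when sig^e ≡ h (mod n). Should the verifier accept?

sig^2 ≡ 58^2 = 3364 ≡ 88
sig^4 ≡ 88^2 = 7744 ≡ 9
5 = 4 + 1, so sig^5 ≡ 9·58 ≡ 67 (mod 91)
67 ≠ 56, so verification fails.

reject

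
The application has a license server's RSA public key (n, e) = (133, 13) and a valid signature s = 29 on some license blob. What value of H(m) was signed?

s^2 ≡ 29^2 = 841 ≡ 43
s^4 ≡ 43^2 = 1849 ≡ 120
s^8 ≡ 120^2 = 14400 ≡ 36
13 = 8 + 4 + 1, so s^13 ≡ 36·120·29 ≡ 127 (mod 133)

127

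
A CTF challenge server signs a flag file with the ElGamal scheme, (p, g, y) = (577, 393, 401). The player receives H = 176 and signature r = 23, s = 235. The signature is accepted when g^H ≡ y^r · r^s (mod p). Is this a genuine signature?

genuine

Left side g^H mod p:
393^2 = 154449 ≡ 390
393^4 ≡ 390^2 = 152100 ≡ 349
393^8 ≡ 349^2 = 121801 ≡ 54
393^16 ≡ 54^2 = 2916 ≡ 31
393^32 ≡ 31^2 = 961 ≡ 384
393^64 ≡ 384^2 = 147456 ≡ 321
393^128 ≡ 321^2 = 103041 ≡ 335
176 = 128 + 32 + 16, so 393^176 ≡ 335·384·31 ≡ 193 (mod 577)
Right side y^r · r^s mod p:
401^2 = 160801 ≡ 395
401^4 ≡ 395^2 = 156025 ≡ 235
401^8 ≡ 235^2 = 55225 ≡ 410
401^16 ≡ 410^2 = 168100 ≡ 193
23 = 16 + 4 + 2 + 1, so 401^23 ≡ 193·235·395·401 ≡ 370 (mod 577)
23^2 = 529
23^4 ≡ 529^2 = 279841 ≡ 573
23^8 ≡ 573^2 = 328329 ≡ 16
23^16 ≡ 16^2 = 256
23^32 ≡ 256^2 = 65536 ≡ 335
23^64 ≡ 335^2 = 112225 ≡ 287
23^128 ≡ 287^2 = 82369 ≡ 435
235 = 128 + 64 + 32 + 8 + 2 + 1, so 23^235 ≡ 435·287·335·16·529·23 ≡ 236 (mod 577)
370·236 = 87320 ≡ 193 (mod 577)
193 ≡ 193 (mod 577), so the signature is genuine.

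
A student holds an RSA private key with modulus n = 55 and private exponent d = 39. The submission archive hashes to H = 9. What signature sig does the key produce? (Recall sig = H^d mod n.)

H^2 ≡ 9^2 = 81 ≡ 26
H^4 ≡ 26^2 = 676 ≡ 16
H^8 ≡ 16^2 = 256 ≡ 36
H^16 ≡ 36^2 = 1296 ≡ 31
H^32 ≡ 31^2 = 961 ≡ 26
39 = 32 + 4 + 2 + 1, so H^39 ≡ 26·16·26·9 ≡ 49 (mod 55)

49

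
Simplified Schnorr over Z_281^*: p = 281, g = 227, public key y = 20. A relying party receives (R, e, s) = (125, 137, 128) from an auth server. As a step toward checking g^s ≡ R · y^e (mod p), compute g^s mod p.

227^128 mod 281 = 101

101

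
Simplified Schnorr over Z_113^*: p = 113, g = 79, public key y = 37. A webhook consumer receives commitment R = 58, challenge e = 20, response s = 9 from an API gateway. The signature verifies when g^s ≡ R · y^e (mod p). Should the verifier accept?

g^s mod p:
79^2 = 6241 ≡ 26
79^4 ≡ 26^2 = 676 ≡ 111
79^8 ≡ 111^2 = 12321 ≡ 4
9 = 8 + 1, so 79^9 ≡ 4·79 ≡ 90 (mod 113)
R · y^e mod p:
37^2 = 1369 ≡ 13
37^4 ≡ 13^2 = 169 ≡ 56
37^8 ≡ 56^2 = 3136 ≡ 85
37^16 ≡ 85^2 = 7225 ≡ 106
20 = 16 + 4, so 37^20 ≡ 106·56 ≡ 60 (mod 113)
58·60 = 3480 ≡ 90 (mod 113)
90 ≡ 90 (mod 113); signature holds.

accept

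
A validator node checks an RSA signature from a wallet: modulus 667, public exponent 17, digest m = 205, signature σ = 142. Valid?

σ^2 ≡ 142^2 = 20164 ≡ 154
σ^4 ≡ 154^2 = 23716 ≡ 371
σ^8 ≡ 371^2 = 137641 ≡ 239
σ^16 ≡ 239^2 = 57121 ≡ 426
17 = 16 + 1, so σ^17 ≡ 426·142 ≡ 462 (mod 667)
σ^17 mod 667 = 462, but m = 205.

no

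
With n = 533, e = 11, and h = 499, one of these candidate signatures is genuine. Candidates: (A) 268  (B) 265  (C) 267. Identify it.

A

Candidate A: Squares mod 533: 268^1≡268, 268^2≡402, 268^4≡105, 268^8≡365; 11 = 8 + 2 + 1, so 268^11 ≡ 365·402·268 ≡ 499 (mod 533)
  → matches h = 499
Candidate B: Squares mod 533: 265^1≡265, 265^2≡402, 265^4≡105, 265^8≡365; 11 = 8 + 2 + 1, so 265^11 ≡ 365·402·265 ≡ 34 (mod 533)
Candidate C: Squares mod 533: 267^1≡267, 267^2≡400, 267^4≡100, 267^8≡406; 11 = 8 + 2 + 1, so 267^11 ≡ 406·400·267 ≡ 184 (mod 533)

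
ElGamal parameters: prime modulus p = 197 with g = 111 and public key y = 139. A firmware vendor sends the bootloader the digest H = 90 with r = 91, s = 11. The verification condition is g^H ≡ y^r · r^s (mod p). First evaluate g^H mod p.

143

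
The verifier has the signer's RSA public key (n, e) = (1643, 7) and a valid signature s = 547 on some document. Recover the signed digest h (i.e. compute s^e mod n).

483

s^2 ≡ 547^2 = 299209 ≡ 183
s^4 ≡ 183^2 = 33489 ≡ 629
7 = 4 + 2 + 1, so s^7 ≡ 629·183·547 ≡ 483 (mod 1643)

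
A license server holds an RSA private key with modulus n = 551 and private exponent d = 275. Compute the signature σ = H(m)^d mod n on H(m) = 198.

(H(m))^2 ≡ 198^2 = 39204 ≡ 83
(H(m))^4 ≡ 83^2 = 6889 ≡ 277
(H(m))^8 ≡ 277^2 = 76729 ≡ 140
(H(m))^16 ≡ 140^2 = 19600 ≡ 315
(H(m))^32 ≡ 315^2 = 99225 ≡ 45
(H(m))^64 ≡ 45^2 = 2025 ≡ 372
(H(m))^128 ≡ 372^2 = 138384 ≡ 83
(H(m))^256 ≡ 83^2 = 6889 ≡ 277
275 = 256 + 16 + 2 + 1, so (H(m))^275 ≡ 277·315·83·198 ≡ 373 (mod 551)

373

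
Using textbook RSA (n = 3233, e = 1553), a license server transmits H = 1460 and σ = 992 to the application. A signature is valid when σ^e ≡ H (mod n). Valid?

yes

σ^1553 mod 3233 = 1460
1460 = H, so the signature checks out.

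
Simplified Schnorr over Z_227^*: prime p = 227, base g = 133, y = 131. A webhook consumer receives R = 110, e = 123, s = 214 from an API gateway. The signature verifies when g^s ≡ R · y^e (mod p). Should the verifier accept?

reject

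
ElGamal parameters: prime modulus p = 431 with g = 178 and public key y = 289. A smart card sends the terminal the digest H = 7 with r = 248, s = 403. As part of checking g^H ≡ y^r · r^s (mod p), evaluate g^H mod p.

199

178^2 = 31684 ≡ 221
178^4 ≡ 221^2 = 48841 ≡ 138
7 = 4 + 2 + 1, so 178^7 ≡ 138·221·178 ≡ 199 (mod 431)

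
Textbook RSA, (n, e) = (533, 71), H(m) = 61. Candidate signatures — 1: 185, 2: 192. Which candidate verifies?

Candidate 1: 185^2 = 34225 ≡ 113; 185^4 ≡ 113^2 = 12769 ≡ 510; 185^8 ≡ 510^2 = 260100 ≡ 529; 185^16 ≡ 529^2 = 279841 ≡ 16; 185^32 ≡ 16^2 = 256; 185^64 ≡ 256^2 = 65536 ≡ 510; 71 = 64 + 4 + 2 + 1, so 185^71 ≡ 510·510·113·185 ≡ 61 (mod 533)
  → matches H(m) = 61
Candidate 2: 192^2 = 36864 ≡ 87; 192^4 ≡ 87^2 = 7569 ≡ 107; 192^8 ≡ 107^2 = 11449 ≡ 256; 192^16 ≡ 256^2 = 65536 ≡ 510; 192^32 ≡ 510^2 = 260100 ≡ 529; 192^64 ≡ 529^2 = 279841 ≡ 16; 71 = 64 + 4 + 2 + 1, so 192^71 ≡ 16·107·87·192 ≡ 199 (mod 533)

1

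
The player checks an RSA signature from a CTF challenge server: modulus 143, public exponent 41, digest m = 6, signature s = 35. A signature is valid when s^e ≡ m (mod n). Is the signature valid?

invalid

s^2 ≡ 35^2 = 1225 ≡ 81
s^4 ≡ 81^2 = 6561 ≡ 126
s^8 ≡ 126^2 = 15876 ≡ 3
s^16 ≡ 3^2 = 9
s^32 ≡ 9^2 = 81
41 = 32 + 8 + 1, so s^41 ≡ 81·3·35 ≡ 68 (mod 143)
The recovered value 68 does not match the digest 6.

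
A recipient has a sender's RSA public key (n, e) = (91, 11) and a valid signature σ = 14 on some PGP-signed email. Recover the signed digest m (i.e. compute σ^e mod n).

σ^2 ≡ 14^2 = 196 ≡ 14
σ^4 ≡ 14^2 = 196 ≡ 14
σ^8 ≡ 14^2 = 196 ≡ 14
11 = 8 + 2 + 1, so σ^11 ≡ 14·14·14 ≡ 14 (mod 91)

14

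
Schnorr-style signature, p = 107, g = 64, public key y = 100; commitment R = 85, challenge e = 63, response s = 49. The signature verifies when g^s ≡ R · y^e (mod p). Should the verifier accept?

accept

g^s mod p:
Squares mod 107: 64^1≡64, 64^2≡30, 64^4≡44, 64^8≡10, 64^16≡100, 64^32≡49
49 = 32 + 16 + 1, so 64^49 ≡ 49·100·64 ≡ 90 (mod 107)
R · y^e mod p:
Squares mod 107: 100^1≡100, 100^2≡49, 100^4≡47, 100^8≡69, 100^16≡53, 100^32≡27
63 = 32 + 16 + 8 + 4 + 2 + 1, so 100^63 ≡ 27·53·69·47·49·100 ≡ 64 (mod 107)
85·64 = 5440 ≡ 90 (mod 107)
90 ≡ 90 (mod 107); signature holds.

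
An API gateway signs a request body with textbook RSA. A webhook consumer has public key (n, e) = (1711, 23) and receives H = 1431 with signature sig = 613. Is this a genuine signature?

forged

sig^2 ≡ 613^2 = 375769 ≡ 1060
sig^4 ≡ 1060^2 = 1123600 ≡ 1184
sig^8 ≡ 1184^2 = 1401856 ≡ 547
sig^16 ≡ 547^2 = 299209 ≡ 1495
23 = 16 + 4 + 2 + 1, so sig^23 ≡ 1495·1184·1060·613 ≡ 332 (mod 1711)
332 ≠ 1431, so verification fails.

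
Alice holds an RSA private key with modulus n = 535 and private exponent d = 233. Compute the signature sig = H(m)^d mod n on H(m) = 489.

134

(H(m))^2 ≡ 489^2 = 239121 ≡ 511
(H(m))^4 ≡ 511^2 = 261121 ≡ 41
(H(m))^8 ≡ 41^2 = 1681 ≡ 76
(H(m))^16 ≡ 76^2 = 5776 ≡ 426
(H(m))^32 ≡ 426^2 = 181476 ≡ 111
(H(m))^64 ≡ 111^2 = 12321 ≡ 16
(H(m))^128 ≡ 16^2 = 256
233 = 128 + 64 + 32 + 8 + 1, so (H(m))^233 ≡ 256·16·111·76·489 ≡ 134 (mod 535)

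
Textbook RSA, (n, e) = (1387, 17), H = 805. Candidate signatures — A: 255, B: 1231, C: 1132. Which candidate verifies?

C

Candidate A: Squares mod 1387: 255^1≡255, 255^2≡1223, 255^4≡543, 255^8≡805, 255^16≡296; 17 = 16 + 1, so 255^17 ≡ 296·255 ≡ 582 (mod 1387)
Candidate B: Squares mod 1387: 1231^1≡1231, 1231^2≡757, 1231^4≡218, 1231^8≡366, 1231^16≡804; 17 = 16 + 1, so 1231^17 ≡ 804·1231 ≡ 793 (mod 1387)
Candidate C: Squares mod 1387: 1132^1≡1132, 1132^2≡1223, 1132^4≡543, 1132^8≡805, 1132^16≡296; 17 = 16 + 1, so 1132^17 ≡ 296·1132 ≡ 805 (mod 1387)
  → matches H = 805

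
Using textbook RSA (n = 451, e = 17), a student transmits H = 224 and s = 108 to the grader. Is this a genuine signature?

genuine

s^17 mod 451 = 224
Since 224 equals the digest 224, verification succeeds.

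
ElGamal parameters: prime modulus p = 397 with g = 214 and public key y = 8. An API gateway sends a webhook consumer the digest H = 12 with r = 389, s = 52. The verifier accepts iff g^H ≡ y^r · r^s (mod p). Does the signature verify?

does not verify

Left side g^H mod p:
214^2 = 45796 ≡ 141
214^4 ≡ 141^2 = 19881 ≡ 31
214^8 ≡ 31^2 = 961 ≡ 167
12 = 8 + 4, so 214^12 ≡ 167·31 ≡ 16 (mod 397)
Right side y^r · r^s mod p:
8^2 = 64
8^4 ≡ 64^2 = 4096 ≡ 126
8^8 ≡ 126^2 = 15876 ≡ 393
8^16 ≡ 393^2 = 154449 ≡ 16
8^32 ≡ 16^2 = 256
8^64 ≡ 256^2 = 65536 ≡ 31
8^128 ≡ 31^2 = 961 ≡ 167
8^256 ≡ 167^2 = 27889 ≡ 99
389 = 256 + 128 + 4 + 1, so 8^389 ≡ 99·167·126·8 ≡ 395 (mod 397)
389^2 = 151321 ≡ 64
389^4 ≡ 64^2 = 4096 ≡ 126
389^8 ≡ 126^2 = 15876 ≡ 393
389^16 ≡ 393^2 = 154449 ≡ 16
389^32 ≡ 16^2 = 256
52 = 32 + 16 + 4, so 389^52 ≡ 256·16·126 ≡ 393 (mod 397)
395·393 = 155235 ≡ 8 (mod 397)
16 ≠ 8, so verification fails.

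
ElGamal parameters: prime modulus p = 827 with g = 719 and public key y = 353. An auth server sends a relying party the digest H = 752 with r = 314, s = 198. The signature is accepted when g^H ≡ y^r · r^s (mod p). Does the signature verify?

verifies

Left side g^H mod p:
719^2 = 516961 ≡ 86
719^4 ≡ 86^2 = 7396 ≡ 780
719^8 ≡ 780^2 = 608400 ≡ 555
719^16 ≡ 555^2 = 308025 ≡ 381
719^32 ≡ 381^2 = 145161 ≡ 436
719^64 ≡ 436^2 = 190096 ≡ 713
719^128 ≡ 713^2 = 508369 ≡ 591
719^256 ≡ 591^2 = 349281 ≡ 287
719^512 ≡ 287^2 = 82369 ≡ 496
752 = 512 + 128 + 64 + 32 + 16, so 719^752 ≡ 496·591·713·436·381 ≡ 671 (mod 827)
Right side y^r · r^s mod p:
353^2 = 124609 ≡ 559
353^4 ≡ 559^2 = 312481 ≡ 702
353^8 ≡ 702^2 = 492804 ≡ 739
353^16 ≡ 739^2 = 546121 ≡ 301
353^32 ≡ 301^2 = 90601 ≡ 458
353^64 ≡ 458^2 = 209764 ≡ 533
353^128 ≡ 533^2 = 284089 ≡ 428
353^256 ≡ 428^2 = 183184 ≡ 417
314 = 256 + 32 + 16 + 8 + 2, so 353^314 ≡ 417·458·301·739·559 ≡ 287 (mod 827)
314^2 = 98596 ≡ 183
314^4 ≡ 183^2 = 33489 ≡ 409
314^8 ≡ 409^2 = 167281 ≡ 227
314^16 ≡ 227^2 = 51529 ≡ 255
314^32 ≡ 255^2 = 65025 ≡ 519
314^64 ≡ 519^2 = 269361 ≡ 586
314^128 ≡ 586^2 = 343396 ≡ 191
198 = 128 + 64 + 4 + 2, so 314^198 ≡ 191·586·409·183 ≡ 570 (mod 827)
287·570 = 163590 ≡ 671 (mod 827)
671 ≡ 671 (mod 827), so the signature is genuine.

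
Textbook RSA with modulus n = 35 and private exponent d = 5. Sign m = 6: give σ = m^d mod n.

m^2 ≡ 6^2 = 36 ≡ 1
m^4 ≡ 1^2 = 1
5 = 4 + 1, so m^5 ≡ 1·6 ≡ 6 (mod 35)

6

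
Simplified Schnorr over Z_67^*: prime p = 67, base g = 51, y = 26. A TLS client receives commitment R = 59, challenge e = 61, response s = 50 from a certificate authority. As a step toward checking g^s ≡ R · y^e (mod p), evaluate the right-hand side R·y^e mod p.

4

Squares mod 67: 26^1≡26, 26^2≡6, 26^4≡36, 26^8≡23, 26^16≡60, 26^32≡49
61 = 32 + 16 + 8 + 4 + 1, so 26^61 ≡ 49·60·23·36·26 ≡ 33 (mod 67)
R · y^e ≡ 59·33 = 1947 ≡ 4 (mod 67)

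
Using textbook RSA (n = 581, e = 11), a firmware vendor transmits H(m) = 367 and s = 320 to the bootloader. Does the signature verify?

verifies

s^2 ≡ 320^2 = 102400 ≡ 144
s^4 ≡ 144^2 = 20736 ≡ 401
s^8 ≡ 401^2 = 160801 ≡ 445
11 = 8 + 2 + 1, so s^11 ≡ 445·144·320 ≡ 367 (mod 581)
367 = H(m), so the signature checks out.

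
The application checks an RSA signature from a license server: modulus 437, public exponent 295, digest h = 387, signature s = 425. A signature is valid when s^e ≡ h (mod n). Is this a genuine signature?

genuine

s^2 ≡ 425^2 = 180625 ≡ 144
s^4 ≡ 144^2 = 20736 ≡ 197
s^8 ≡ 197^2 = 38809 ≡ 353
s^16 ≡ 353^2 = 124609 ≡ 64
s^32 ≡ 64^2 = 4096 ≡ 163
s^64 ≡ 163^2 = 26569 ≡ 349
s^128 ≡ 349^2 = 121801 ≡ 315
s^256 ≡ 315^2 = 99225 ≡ 26
295 = 256 + 32 + 4 + 2 + 1, so s^295 ≡ 26·163·197·144·425 ≡ 387 (mod 437)
s^295 mod 437 = 387 matches h.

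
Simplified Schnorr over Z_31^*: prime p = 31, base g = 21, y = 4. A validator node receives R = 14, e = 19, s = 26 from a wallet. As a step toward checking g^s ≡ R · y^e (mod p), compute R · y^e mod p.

19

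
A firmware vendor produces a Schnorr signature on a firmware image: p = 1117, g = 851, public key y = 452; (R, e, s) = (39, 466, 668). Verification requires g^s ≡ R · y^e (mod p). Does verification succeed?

g^s mod p:
Squares mod 1117: 851^1≡851, 851^2≡385, 851^4≡781, 851^8≡79, 851^16≡656, 851^32≡291, 851^64≡906, 851^128≡958, 851^256≡707, 851^512≡550
668 = 512 + 128 + 16 + 8 + 4, so 851^668 ≡ 550·958·656·79·781 ≡ 879 (mod 1117)
R · y^e mod p:
Squares mod 1117: 452^1≡452, 452^2≡1010, 452^4≡279, 452^8≡768, 452^16≡48, 452^32≡70, 452^64≡432, 452^128≡85, 452^256≡523
466 = 256 + 128 + 64 + 16 + 2, so 452^466 ≡ 523·85·432·48·1010 ≡ 624 (mod 1117)
39·624 = 24336 ≡ 879 (mod 1117)
879 ≡ 879 (mod 1117); signature holds.

passes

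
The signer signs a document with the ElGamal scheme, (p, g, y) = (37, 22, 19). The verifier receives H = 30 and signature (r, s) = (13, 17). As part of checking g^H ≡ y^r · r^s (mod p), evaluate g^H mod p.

Squares mod 37: 22^1≡22, 22^2≡3, 22^4≡9, 22^8≡7, 22^16≡12
30 = 16 + 8 + 4 + 2, so 22^30 ≡ 12·7·9·3 ≡ 11 (mod 37)

11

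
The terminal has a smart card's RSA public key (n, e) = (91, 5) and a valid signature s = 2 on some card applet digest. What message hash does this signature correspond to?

32

s^2 ≡ 2^2 = 4
s^4 ≡ 4^2 = 16
5 = 4 + 1, so s^5 ≡ 16·2 ≡ 32 (mod 91)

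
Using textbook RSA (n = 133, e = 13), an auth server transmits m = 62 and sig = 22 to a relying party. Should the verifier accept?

reject

Squares mod 133: sig^1≡22, sig^2≡85, sig^4≡43, sig^8≡120
13 = 8 + 4 + 1, so sig^13 ≡ 120·43·22 ≡ 71 (mod 133)
71 ≠ 62, so verification fails.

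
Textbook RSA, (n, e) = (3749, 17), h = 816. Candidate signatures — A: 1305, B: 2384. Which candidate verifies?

Candidate A: 1305^17 mod 3749 = 816
  → matches h = 816
Candidate B: 2384^17 mod 3749 = 953

A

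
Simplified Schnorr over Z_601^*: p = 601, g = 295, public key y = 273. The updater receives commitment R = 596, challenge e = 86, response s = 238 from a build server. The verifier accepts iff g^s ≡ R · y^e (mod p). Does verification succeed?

fails

g^s mod p:
295^2 = 87025 ≡ 481
295^4 ≡ 481^2 = 231361 ≡ 577
295^8 ≡ 577^2 = 332929 ≡ 576
295^16 ≡ 576^2 = 331776 ≡ 24
295^32 ≡ 24^2 = 576
295^64 ≡ 576^2 = 331776 ≡ 24
295^128 ≡ 24^2 = 576
238 = 128 + 64 + 32 + 8 + 4 + 2, so 295^238 ≡ 576·24·576·576·577·481 ≡ 5 (mod 601)
R · y^e mod p:
273^2 = 74529 ≡ 5
273^4 ≡ 5^2 = 25
273^8 ≡ 25^2 = 625 ≡ 24
273^16 ≡ 24^2 = 576
273^32 ≡ 576^2 = 331776 ≡ 24
273^64 ≡ 24^2 = 576
86 = 64 + 16 + 4 + 2, so 273^86 ≡ 576·576·25·5 ≡ 596 (mod 601)
596·596 = 355216 ≡ 25 (mod 601)
5 ≠ 25; the check fails.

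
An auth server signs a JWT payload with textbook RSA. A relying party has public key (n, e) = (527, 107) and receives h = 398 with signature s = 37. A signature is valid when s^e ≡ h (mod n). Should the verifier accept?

Squares mod 527: s^1≡37, s^2≡315, s^4≡149, s^8≡67, s^16≡273, s^32≡222, s^64≡273
107 = 64 + 32 + 8 + 2 + 1, so s^107 ≡ 273·222·67·315·37 ≡ 398 (mod 527)
398 = h, so the signature checks out.

accept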